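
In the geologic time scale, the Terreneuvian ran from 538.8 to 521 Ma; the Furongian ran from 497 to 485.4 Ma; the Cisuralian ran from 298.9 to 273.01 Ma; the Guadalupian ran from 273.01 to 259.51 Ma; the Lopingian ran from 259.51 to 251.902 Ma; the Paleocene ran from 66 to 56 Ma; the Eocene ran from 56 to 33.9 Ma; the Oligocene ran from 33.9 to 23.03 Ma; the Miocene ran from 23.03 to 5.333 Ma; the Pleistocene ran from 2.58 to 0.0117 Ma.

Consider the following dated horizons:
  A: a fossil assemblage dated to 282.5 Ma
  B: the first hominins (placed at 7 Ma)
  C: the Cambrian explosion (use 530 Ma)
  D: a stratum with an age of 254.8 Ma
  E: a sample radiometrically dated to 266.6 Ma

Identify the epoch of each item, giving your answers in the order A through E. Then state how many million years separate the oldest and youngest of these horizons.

A — Cisuralian; B — Miocene; C — Terreneuvian; D — Lopingian; E — Guadalupian; span 523 million years

Match each age against the start–end ranges in the excerpt: A = 282.5 Ma → Cisuralian (298.9–273.01); B = 7 Ma → Miocene (23.03–5.333); C = 530 Ma → Terreneuvian (538.8–521); D = 254.8 Ma → Lopingian (259.51–251.902); E = 266.6 Ma → Guadalupian (273.01–259.51).
The largest age is 530 Ma and the smallest is 7 Ma; their difference is 523 Myr.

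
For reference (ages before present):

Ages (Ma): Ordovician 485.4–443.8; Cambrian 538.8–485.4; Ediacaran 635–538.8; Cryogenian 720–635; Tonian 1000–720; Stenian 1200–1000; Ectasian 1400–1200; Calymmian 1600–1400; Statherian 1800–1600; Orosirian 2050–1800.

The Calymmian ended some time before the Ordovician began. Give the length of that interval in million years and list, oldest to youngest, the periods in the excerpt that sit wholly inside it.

End of Calymmian = 1400 Ma; start of Ordovician = 485.4 Ma.
Gap = 1400 − 485.4 = 914.6 Myr.
Periods wholly inside 1400–485.4 Ma: Ectasian (1400–1200), Stenian (1200–1000), Tonian (1000–720), Cryogenian (720–635), Ediacaran (635–538.8), Cambrian (538.8–485.4).

914.6 million years; Ectasian, Stenian, Tonian, Cryogenian, Ediacaran, Cambrian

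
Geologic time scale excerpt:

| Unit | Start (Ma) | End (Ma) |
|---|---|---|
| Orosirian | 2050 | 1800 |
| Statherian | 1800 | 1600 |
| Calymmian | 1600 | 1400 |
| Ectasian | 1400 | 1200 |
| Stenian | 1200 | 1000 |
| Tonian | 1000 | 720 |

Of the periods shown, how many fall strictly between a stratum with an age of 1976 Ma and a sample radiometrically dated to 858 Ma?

4

1976 Ma sits inside the Orosirian (2050–1800) and 858 Ma inside the Tonian (1000–720); neither of those is wholly between the two dates.
The listed periods lying completely between them are Statherian, Calymmian, Ectasian, Stenian — 4 in all.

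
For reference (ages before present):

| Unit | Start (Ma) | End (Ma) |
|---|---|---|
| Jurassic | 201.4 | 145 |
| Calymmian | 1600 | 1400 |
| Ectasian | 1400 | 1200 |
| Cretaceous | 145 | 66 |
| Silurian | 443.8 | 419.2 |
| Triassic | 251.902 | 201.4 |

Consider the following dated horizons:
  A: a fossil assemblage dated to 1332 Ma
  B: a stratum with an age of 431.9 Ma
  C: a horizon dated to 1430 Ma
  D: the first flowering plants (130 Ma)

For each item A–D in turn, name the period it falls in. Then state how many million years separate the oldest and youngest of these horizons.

A — Ectasian; B — Silurian; C — Calymmian; D — Cretaceous; span 1300 million years

Match each age against the start–end ranges in the excerpt: A = 1332 Ma → Ectasian (1400–1200); B = 431.9 Ma → Silurian (443.8–419.2); C = 1430 Ma → Calymmian (1600–1400); D = 130 Ma → Cretaceous (145–66).
The largest age is 1430 Ma and the smallest is 130 Ma; their difference is 1300 Myr.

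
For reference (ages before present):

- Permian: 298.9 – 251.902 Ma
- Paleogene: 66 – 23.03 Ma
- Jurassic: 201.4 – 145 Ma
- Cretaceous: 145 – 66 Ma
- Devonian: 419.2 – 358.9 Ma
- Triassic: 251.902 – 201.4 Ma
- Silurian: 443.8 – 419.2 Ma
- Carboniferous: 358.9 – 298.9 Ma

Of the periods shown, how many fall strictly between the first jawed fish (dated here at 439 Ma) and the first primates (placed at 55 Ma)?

6

439 Ma sits inside the Silurian (443.8–419.2) and 55 Ma inside the Paleogene (66–23.03); neither of those is wholly between the two dates.
The listed periods lying completely between them are Devonian, Carboniferous, Permian, Triassic, Jurassic, Cretaceous — 6 in all.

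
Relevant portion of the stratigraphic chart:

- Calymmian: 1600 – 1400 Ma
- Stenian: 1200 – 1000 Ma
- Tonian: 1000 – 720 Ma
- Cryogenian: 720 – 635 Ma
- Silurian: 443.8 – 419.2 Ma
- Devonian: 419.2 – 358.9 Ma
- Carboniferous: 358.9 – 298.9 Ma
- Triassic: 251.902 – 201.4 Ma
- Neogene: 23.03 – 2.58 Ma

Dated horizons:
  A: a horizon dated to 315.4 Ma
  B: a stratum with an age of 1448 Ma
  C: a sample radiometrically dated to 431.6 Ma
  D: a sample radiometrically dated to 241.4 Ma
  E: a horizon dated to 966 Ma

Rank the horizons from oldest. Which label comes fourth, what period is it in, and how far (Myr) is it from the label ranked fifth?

A, in the Carboniferous; 74 million years to D

Sorted oldest-first by Ma: B (1448), E (966), C (431.6), A (315.4), D (241.4).
The fourth oldest is A at 315.4 Ma, which lies in 358.9–298.9 Ma: the Carboniferous.
The fifth oldest is D at 241.4 Ma; separation = |315.4 − 241.4| = 74 Myr.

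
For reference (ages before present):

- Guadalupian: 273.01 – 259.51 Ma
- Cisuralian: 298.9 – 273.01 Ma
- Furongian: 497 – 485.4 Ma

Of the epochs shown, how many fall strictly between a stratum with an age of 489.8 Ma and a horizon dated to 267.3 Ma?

1

The older date is 489.8 Ma and the younger is 267.3 Ma.
Epochs with start < 489.8 and end > 267.3 Ma: Cisuralian (298.9–273.01).
That is 1 complete epoch.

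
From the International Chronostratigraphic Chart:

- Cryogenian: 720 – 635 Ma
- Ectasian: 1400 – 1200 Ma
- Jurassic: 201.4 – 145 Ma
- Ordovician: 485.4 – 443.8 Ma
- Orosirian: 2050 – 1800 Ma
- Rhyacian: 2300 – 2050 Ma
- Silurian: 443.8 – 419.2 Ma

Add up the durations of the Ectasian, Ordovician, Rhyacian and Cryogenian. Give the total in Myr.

576.6 million years

Each duration: Ectasian = 200; Ordovician = 41.6; Rhyacian = 250; Cryogenian = 85.
Sum: 200 + 41.6 + 250 + 85 = 576.6 Myr.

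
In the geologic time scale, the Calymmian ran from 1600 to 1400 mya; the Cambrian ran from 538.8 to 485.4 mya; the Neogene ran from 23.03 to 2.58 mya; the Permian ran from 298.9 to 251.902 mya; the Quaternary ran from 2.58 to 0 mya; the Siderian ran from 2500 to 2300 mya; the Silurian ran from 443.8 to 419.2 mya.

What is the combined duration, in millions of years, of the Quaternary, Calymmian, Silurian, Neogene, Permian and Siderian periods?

494.628 million years

Each duration: Quaternary = 2.58; Calymmian = 200; Silurian = 24.6; Neogene = 20.45; Permian = 46.998; Siderian = 200.
Sum: 2.58 + 200 + 24.6 + 20.45 + 46.998 + 200 = 494.628 Myr.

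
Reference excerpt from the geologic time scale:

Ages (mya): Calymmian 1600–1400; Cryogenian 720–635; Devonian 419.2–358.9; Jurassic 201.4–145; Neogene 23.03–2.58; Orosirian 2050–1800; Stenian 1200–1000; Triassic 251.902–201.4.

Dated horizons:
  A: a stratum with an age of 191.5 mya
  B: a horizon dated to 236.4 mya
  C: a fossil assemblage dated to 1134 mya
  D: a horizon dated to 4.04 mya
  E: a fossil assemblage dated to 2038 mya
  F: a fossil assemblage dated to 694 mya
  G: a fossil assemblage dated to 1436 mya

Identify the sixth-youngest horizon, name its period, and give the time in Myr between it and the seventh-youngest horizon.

G, in the Calymmian; 602 million years to E

Sorted youngest-first by Ma: D (4.04), A (191.5), B (236.4), F (694), C (1134), G (1436), E (2038).
The sixth youngest is G at 1436 Ma, which lies in 1600–1400 Ma: the Calymmian.
The seventh youngest is E at 2038 Ma; separation = |1436 − 2038| = 602 Myr.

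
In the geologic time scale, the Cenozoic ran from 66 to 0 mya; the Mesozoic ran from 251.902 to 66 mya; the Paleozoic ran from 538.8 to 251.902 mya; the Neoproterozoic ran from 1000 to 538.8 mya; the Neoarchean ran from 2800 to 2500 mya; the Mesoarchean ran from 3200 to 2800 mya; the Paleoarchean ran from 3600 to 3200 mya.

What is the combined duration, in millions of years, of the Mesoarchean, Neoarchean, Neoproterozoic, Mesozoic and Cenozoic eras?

1413.102 million years

Duration is start − end for each: (3200 − 2800) + (2800 − 2500) + (1000 − 538.8) + (251.902 − 66) + (66 − 0).
That is 400 + 300 + 461.2 + 185.902 + 66, which totals 1413.102 million years.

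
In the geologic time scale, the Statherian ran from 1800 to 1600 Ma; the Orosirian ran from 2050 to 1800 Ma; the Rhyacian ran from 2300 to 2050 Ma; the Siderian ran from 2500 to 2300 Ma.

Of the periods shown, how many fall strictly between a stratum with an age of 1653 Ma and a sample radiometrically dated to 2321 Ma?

2

The older date is 2321 Ma and the younger is 1653 Ma.
Periods with start < 2321 and end > 1653 Ma: Rhyacian (2300–2050), Orosirian (2050–1800).
That is 2 complete periods.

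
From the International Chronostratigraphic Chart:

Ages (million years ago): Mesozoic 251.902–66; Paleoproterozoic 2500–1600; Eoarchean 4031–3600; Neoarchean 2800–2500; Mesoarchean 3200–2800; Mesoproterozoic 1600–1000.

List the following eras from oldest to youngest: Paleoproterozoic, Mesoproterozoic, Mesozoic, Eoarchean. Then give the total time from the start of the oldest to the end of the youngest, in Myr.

Eoarchean → Paleoproterozoic → Mesoproterozoic → Mesozoic; total span 3965 Myr

Start ages (Ma): Eoarchean 4031, Paleoproterozoic 2500, Mesoproterozoic 1600, Mesozoic 251.902.
Ordered oldest to youngest: Eoarchean, Paleoproterozoic, Mesoproterozoic, Mesozoic.
Span = 4031 − 66 = 3965 Myr.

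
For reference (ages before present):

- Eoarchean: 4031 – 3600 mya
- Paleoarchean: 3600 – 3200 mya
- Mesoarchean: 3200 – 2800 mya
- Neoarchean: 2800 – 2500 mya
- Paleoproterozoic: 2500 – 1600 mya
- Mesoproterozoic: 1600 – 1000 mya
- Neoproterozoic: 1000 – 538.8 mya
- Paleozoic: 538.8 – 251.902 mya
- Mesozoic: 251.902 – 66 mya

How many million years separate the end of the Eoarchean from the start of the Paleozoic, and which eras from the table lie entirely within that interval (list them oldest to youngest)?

End of Eoarchean = 3600 Ma; start of Paleozoic = 538.8 Ma.
Gap = 3600 − 538.8 = 3061.2 Myr.
Eras wholly inside 3600–538.8 Ma: Paleoarchean (3600–3200), Mesoarchean (3200–2800), Neoarchean (2800–2500), Paleoproterozoic (2500–1600), Mesoproterozoic (1600–1000), Neoproterozoic (1000–538.8).

3061.2 million years; Paleoarchean, Mesoarchean, Neoarchean, Paleoproterozoic, Mesoproterozoic, Neoproterozoic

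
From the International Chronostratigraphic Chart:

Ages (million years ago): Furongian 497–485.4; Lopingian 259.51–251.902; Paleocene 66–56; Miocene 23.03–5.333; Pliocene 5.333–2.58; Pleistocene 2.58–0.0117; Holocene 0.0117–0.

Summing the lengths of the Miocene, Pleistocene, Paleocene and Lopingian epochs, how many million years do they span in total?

Each duration: Miocene = 17.697; Pleistocene = 2.5683; Paleocene = 10; Lopingian = 7.608.
Sum: 17.697 + 2.5683 + 10 + 7.608 = 37.8733 Myr.

37.8733 million years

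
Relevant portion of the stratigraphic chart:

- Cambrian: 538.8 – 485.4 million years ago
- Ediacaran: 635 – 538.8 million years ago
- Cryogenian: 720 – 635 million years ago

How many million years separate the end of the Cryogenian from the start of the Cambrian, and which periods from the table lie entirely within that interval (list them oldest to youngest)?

96.2 million years; Ediacaran

End of Cryogenian = 635 Ma; start of Cambrian = 538.8 Ma.
Gap = 635 − 538.8 = 96.2 Myr.
Periods wholly inside 635–538.8 Ma: Ediacaran (635–538.8).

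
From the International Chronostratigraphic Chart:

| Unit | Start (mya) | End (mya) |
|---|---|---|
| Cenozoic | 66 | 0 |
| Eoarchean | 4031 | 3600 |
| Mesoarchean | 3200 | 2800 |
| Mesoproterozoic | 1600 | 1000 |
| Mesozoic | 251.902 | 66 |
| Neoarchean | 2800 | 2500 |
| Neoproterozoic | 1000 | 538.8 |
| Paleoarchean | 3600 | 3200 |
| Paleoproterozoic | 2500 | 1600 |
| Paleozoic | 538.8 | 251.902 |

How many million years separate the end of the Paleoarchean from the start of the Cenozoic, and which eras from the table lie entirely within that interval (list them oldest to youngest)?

End of Paleoarchean = 3200 Ma; start of Cenozoic = 66 Ma.
Gap = 3200 − 66 = 3134 Myr.
Eras wholly inside 3200–66 Ma: Mesoarchean (3200–2800), Neoarchean (2800–2500), Paleoproterozoic (2500–1600), Mesoproterozoic (1600–1000), Neoproterozoic (1000–538.8), Paleozoic (538.8–251.902), Mesozoic (251.902–66).

3134 million years; Mesoarchean, Neoarchean, Paleoproterozoic, Mesoproterozoic, Neoproterozoic, Paleozoic, Mesozoic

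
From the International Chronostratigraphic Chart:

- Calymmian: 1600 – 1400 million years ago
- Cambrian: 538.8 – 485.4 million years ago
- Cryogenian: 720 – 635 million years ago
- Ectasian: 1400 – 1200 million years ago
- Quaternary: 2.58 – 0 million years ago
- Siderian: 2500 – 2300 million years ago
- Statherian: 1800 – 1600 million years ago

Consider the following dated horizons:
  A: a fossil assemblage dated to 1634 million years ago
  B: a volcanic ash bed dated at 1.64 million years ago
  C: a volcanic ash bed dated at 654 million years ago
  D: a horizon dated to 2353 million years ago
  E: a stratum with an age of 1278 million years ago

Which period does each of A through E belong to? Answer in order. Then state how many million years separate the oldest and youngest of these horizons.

A: 1634 Ma lies in 1800–1600 Ma, so Statherian.
B: 1.64 Ma lies in 2.58–0 Ma, so Quaternary.
C: 654 Ma lies in 720–635 Ma, so Cryogenian.
D: 2353 Ma lies in 2500–2300 Ma, so Siderian.
E: 1278 Ma lies in 1400–1200 Ma, so Ectasian.
Oldest = 2353 Ma, youngest = 1.64 Ma → span 2351.36 Myr.

A — Statherian; B — Quaternary; C — Cryogenian; D — Siderian; E — Ectasian; span 2351.36 million years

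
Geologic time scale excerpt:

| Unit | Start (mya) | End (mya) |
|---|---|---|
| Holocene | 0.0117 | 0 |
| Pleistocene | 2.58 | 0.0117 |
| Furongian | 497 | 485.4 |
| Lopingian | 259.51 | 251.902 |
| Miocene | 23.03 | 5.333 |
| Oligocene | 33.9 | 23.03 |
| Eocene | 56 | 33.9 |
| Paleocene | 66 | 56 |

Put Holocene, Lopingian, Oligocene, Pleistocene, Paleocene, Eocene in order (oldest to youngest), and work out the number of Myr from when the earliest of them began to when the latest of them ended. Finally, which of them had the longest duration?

Lopingian → Paleocene → Eocene → Oligocene → Pleistocene → Holocene; total span 259.51 Myr; longest is Eocene

From the excerpt: Holocene 0.0117–0; Lopingian 259.51–251.902; Oligocene 33.9–23.03; Pleistocene 2.58–0.0117; Paleocene 66–56; Eocene 56–33.9 (Ma).
Larger Ma is earlier, so the oldest is Lopingian and the youngest is Holocene; oldest to youngest: Lopingian, Paleocene, Eocene, Oligocene, Pleistocene, Holocene.
Oldest start 259.51 minus youngest end 0 gives 259.51 Myr overall.
Individual lengths (start − end): Paleocene 10; Lopingian 7.608; Eocene 22.1; Holocene 0.0117; Oligocene 10.87; Pleistocene 2.5683. The largest is Eocene at 22.1 Myr.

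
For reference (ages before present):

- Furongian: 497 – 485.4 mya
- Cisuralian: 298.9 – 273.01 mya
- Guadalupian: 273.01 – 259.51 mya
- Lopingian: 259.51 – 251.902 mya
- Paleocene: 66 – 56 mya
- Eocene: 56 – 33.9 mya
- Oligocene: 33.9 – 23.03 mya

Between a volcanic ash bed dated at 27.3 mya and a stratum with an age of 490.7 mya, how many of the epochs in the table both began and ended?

490.7 Ma sits inside the Furongian (497–485.4) and 27.3 Ma inside the Oligocene (33.9–23.03); neither of those is wholly between the two dates.
The listed epochs lying completely between them are Cisuralian, Guadalupian, Lopingian, Paleocene, Eocene — 5 in all.

5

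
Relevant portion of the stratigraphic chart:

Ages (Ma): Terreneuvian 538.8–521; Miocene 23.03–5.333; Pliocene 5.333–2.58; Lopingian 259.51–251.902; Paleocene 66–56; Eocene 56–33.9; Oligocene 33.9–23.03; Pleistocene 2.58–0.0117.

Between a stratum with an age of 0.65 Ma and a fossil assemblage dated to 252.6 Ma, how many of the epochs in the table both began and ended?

The older date is 252.6 Ma and the younger is 0.65 Ma.
Epochs with start < 252.6 and end > 0.65 Ma: Paleocene (66–56), Eocene (56–33.9), Oligocene (33.9–23.03), Miocene (23.03–5.333), Pliocene (5.333–2.58).
That is 5 complete epochs.

5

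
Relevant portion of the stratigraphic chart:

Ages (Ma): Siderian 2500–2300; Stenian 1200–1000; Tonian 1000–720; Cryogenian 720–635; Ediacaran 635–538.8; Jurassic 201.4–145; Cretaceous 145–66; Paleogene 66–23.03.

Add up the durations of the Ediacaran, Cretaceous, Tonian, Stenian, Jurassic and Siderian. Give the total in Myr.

911.6 million years

Duration is start − end for each: (635 − 538.8) + (145 − 66) + (1000 − 720) + (1200 − 1000) + (201.4 − 145) + (2500 − 2300).
That is 96.2 + 79 + 280 + 200 + 56.4 + 200, which totals 911.6 million years.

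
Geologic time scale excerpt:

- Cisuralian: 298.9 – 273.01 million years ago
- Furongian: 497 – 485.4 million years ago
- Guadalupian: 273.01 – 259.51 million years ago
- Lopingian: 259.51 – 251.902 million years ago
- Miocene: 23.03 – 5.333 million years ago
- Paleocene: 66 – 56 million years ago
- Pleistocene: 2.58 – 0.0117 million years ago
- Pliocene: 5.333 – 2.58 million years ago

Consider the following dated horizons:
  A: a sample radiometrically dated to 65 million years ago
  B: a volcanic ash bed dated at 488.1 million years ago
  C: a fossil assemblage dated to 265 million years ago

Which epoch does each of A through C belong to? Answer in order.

A: 65 Ma lies in 66–56 Ma, so Paleocene.
B: 488.1 Ma lies in 497–485.4 Ma, so Furongian.
C: 265 Ma lies in 273.01–259.51 Ma, so Guadalupian.

A — Paleocene; B — Furongian; C — Guadalupian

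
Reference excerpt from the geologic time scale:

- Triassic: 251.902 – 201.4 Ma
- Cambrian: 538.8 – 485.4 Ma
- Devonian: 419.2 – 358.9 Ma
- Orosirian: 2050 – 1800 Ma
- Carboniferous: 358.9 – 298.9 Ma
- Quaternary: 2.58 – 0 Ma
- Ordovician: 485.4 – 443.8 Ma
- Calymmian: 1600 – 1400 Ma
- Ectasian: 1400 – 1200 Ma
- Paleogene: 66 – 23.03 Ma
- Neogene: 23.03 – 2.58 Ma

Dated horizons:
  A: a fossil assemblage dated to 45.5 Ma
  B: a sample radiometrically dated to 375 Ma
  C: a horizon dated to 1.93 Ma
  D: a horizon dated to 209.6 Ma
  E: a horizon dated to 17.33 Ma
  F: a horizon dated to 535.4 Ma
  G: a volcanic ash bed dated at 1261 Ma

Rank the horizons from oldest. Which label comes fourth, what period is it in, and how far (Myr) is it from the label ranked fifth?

Sorted oldest-first by Ma: G (1261), F (535.4), B (375), D (209.6), A (45.5), E (17.33), C (1.93).
The fourth oldest is D at 209.6 Ma, which lies in 251.902–201.4 Ma: the Triassic.
The fifth oldest is A at 45.5 Ma; separation = |209.6 − 45.5| = 164.1 Myr.

D, in the Triassic; 164.1 million years to A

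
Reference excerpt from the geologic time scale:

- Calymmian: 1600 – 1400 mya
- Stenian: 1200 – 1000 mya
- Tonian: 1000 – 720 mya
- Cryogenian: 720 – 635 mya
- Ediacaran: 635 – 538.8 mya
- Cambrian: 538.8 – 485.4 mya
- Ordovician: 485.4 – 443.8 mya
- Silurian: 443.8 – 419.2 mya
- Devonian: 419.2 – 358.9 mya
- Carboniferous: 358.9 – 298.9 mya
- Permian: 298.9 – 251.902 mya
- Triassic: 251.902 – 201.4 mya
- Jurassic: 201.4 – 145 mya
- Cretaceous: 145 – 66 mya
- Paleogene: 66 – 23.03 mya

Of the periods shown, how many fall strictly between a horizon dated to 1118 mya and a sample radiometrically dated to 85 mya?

1118 Ma sits inside the Stenian (1200–1000) and 85 Ma inside the Cretaceous (145–66); neither of those is wholly between the two dates.
The listed periods lying completely between them are Tonian, Cryogenian, Ediacaran, Cambrian, Ordovician, Silurian, Devonian, Carboniferous, Permian, Triassic, Jurassic — 11 in all.

11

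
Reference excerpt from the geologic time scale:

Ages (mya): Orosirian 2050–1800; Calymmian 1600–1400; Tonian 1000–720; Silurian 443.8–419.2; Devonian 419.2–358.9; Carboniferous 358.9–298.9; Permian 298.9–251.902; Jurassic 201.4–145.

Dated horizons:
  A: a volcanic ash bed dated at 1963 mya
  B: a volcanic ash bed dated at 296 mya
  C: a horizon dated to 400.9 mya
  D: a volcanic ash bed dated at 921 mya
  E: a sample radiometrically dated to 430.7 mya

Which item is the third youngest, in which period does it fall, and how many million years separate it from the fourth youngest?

Smaller Ma means younger, so youngest first: B 296 < C 400.9 < E 430.7 < D 921 < A 1963.
Counting 3 along gives E (430.7 Ma); the excerpt puts that inside the Silurian, 443.8–419.2 Ma.
Next in line is D (921 Ma), and 921 − 430.7 = 490.3 Myr.

E, in the Silurian; 490.3 million years to D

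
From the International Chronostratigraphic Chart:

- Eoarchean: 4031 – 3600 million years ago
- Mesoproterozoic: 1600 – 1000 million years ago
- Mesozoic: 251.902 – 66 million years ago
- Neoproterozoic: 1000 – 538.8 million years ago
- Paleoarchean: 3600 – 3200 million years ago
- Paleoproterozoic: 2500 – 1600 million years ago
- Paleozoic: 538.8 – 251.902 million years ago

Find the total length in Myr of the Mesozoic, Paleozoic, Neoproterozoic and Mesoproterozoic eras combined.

Each duration: Mesozoic = 185.902; Paleozoic = 286.898; Neoproterozoic = 461.2; Mesoproterozoic = 600.
Sum: 185.902 + 286.898 + 461.2 + 600 = 1534 Myr.

1534 million years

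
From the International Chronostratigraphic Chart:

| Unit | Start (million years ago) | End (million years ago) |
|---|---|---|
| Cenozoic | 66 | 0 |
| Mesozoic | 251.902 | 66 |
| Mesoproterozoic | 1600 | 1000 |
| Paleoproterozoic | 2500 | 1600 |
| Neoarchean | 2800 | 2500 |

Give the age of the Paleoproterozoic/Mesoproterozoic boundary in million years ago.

1600 million years ago

The Paleoproterozoic ends and the Mesoproterozoic begins at 1600 million years ago.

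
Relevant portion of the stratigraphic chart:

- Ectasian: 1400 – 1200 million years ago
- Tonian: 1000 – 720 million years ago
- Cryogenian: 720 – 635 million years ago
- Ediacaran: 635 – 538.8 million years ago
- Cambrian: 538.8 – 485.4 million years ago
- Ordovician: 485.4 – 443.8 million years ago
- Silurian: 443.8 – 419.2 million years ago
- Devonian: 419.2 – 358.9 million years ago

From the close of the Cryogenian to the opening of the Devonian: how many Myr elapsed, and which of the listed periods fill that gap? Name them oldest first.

215.8 million years; Ediacaran, Cambrian, Ordovician, Silurian

The Cryogenian closes at 635 Ma and the Devonian opens at 419.2 Ma, so the interval is 635 − 419.2 = 215.8 Myr.
A period fits inside if it starts at or after 635 Ma and ends at or before 419.2 Ma; oldest first that gives Ediacaran, Cambrian, Ordovician, Silurian.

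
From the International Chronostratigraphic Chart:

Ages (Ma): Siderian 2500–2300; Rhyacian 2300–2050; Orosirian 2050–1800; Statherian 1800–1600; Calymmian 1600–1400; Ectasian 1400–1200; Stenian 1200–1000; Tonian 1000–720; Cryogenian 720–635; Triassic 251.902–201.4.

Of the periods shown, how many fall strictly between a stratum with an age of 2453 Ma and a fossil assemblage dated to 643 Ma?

7

2453 Ma sits inside the Siderian (2500–2300) and 643 Ma inside the Cryogenian (720–635); neither of those is wholly between the two dates.
The listed periods lying completely between them are Rhyacian, Orosirian, Statherian, Calymmian, Ectasian, Stenian, Tonian — 7 in all.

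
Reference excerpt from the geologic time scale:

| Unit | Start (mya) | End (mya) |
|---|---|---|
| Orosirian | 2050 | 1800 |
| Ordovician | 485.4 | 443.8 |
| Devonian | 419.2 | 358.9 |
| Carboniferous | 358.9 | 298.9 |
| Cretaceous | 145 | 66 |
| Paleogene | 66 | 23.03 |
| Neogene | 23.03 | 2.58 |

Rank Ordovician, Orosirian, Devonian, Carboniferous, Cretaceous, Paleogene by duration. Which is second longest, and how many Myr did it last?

Start − end for each: Ordovician 485.4 − 443.8 = 41.6; Orosirian 2050 − 1800 = 250; Devonian 419.2 − 358.9 = 60.3; Carboniferous 358.9 − 298.9 = 60; Cretaceous 145 − 66 = 79; Paleogene 66 − 23.03 = 42.97.
Ranking these from longest: Orosirian > Cretaceous > Devonian > Carboniferous > Paleogene > Ordovician.
Position 2 in that ranking is Cretaceous, which lasted 79 Myr.

Cretaceous, 79 million years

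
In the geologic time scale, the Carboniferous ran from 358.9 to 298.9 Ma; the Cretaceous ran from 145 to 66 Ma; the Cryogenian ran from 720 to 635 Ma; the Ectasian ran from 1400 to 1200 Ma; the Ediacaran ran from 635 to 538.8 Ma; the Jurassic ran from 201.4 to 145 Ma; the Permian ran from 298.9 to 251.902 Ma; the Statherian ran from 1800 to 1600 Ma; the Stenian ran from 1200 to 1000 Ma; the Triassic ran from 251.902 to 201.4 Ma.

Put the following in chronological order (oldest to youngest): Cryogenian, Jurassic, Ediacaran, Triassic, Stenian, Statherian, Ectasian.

Read off each span (Ma): Cryogenian 720–635; Jurassic 201.4–145; Ediacaran 635–538.8; Triassic 251.902–201.4; Stenian 1200–1000; Statherian 1800–1600; Ectasian 1400–1200.
Larger Ma is older, so oldest→youngest is Statherian, Ectasian, Stenian, Cryogenian, Ediacaran, Triassic, Jurassic.

Statherian, Ectasian, Stenian, Cryogenian, Ediacaran, Triassic, Jurassic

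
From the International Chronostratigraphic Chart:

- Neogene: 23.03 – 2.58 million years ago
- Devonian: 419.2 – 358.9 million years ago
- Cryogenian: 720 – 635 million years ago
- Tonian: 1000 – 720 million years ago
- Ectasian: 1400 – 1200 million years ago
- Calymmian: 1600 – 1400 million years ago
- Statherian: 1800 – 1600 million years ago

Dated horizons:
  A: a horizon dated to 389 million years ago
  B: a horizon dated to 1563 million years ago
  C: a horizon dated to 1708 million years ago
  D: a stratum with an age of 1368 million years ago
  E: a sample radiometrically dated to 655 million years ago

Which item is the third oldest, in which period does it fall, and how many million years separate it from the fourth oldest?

D, in the Ectasian; 713 million years to E

Sorted oldest-first by Ma: C (1708), B (1563), D (1368), E (655), A (389).
The third oldest is D at 1368 Ma, which lies in 1400–1200 Ma: the Ectasian.
The fourth oldest is E at 655 Ma; separation = |1368 − 655| = 713 Myr.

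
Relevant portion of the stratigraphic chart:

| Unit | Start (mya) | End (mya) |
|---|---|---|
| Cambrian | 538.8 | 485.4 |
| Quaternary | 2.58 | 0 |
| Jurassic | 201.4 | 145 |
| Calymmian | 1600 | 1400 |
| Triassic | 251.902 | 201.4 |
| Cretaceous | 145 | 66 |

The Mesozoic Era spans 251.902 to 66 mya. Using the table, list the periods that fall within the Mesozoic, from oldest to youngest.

Triassic, Jurassic, Cretaceous

Periods with both bounds inside 251.902–66 Ma: Triassic (251.902–201.4), Jurassic (201.4–145), Cretaceous (145–66).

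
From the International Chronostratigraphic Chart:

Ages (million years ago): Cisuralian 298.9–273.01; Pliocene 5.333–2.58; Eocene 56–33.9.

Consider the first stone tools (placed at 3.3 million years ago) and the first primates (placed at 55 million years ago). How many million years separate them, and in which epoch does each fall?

51.7 million years apart; the first in the Pliocene, the second in the Eocene

Elapsed time: 55 − 3.3 = 51.7 Myr.
3.3 Ma lies within 5.333–2.58 Ma: Pliocene.
55 Ma lies within 56–33.9 Ma: Eocene.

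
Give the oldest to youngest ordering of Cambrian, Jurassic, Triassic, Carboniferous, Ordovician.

Era membership (oldest first within each) — Paleozoic: Cambrian, Ordovician, Carboniferous; Mesozoic: Triassic, Jurassic. Paleozoic precedes Mesozoic, which precedes Cenozoic. Concatenating the groups in that era order gives oldest to youngest directly.

Cambrian → Ordovician → Carboniferous → Triassic → Jurassic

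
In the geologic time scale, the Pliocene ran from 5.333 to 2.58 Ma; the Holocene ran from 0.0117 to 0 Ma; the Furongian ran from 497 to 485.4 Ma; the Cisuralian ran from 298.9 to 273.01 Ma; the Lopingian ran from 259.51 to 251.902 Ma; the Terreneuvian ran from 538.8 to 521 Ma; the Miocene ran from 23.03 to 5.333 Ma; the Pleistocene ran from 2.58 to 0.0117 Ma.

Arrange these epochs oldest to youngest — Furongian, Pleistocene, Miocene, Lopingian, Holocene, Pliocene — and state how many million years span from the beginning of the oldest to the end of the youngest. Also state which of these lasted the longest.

From the excerpt: Furongian 497–485.4; Pleistocene 2.58–0.0117; Miocene 23.03–5.333; Lopingian 259.51–251.902; Holocene 0.0117–0; Pliocene 5.333–2.58 (Ma).
Larger Ma is earlier, so the oldest is Furongian and the youngest is Holocene; oldest to youngest: Furongian, Lopingian, Miocene, Pliocene, Pleistocene, Holocene.
Oldest start 497 minus youngest end 0 gives 497 Myr overall.
Individual lengths (start − end): Furongian 11.6; Miocene 17.697; Lopingian 7.608; Pleistocene 2.5683; Holocene 0.0117; Pliocene 2.753. The largest is Miocene at 17.697 Myr.

Furongian → Lopingian → Miocene → Pliocene → Pleistocene → Holocene; total span 497 Myr; longest is Miocene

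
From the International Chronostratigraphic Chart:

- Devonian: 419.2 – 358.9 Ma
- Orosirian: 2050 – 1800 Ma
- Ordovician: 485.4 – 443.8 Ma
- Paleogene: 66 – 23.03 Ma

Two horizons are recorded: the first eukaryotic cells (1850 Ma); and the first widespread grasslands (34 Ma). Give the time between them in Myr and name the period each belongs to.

1816 million years apart; the first in the Orosirian, the second in the Paleogene

Elapsed time: 1850 − 34 = 1816 Myr.
1850 Ma lies within 2050–1800 Ma: Orosirian.
34 Ma lies within 66–23.03 Ma: Paleogene.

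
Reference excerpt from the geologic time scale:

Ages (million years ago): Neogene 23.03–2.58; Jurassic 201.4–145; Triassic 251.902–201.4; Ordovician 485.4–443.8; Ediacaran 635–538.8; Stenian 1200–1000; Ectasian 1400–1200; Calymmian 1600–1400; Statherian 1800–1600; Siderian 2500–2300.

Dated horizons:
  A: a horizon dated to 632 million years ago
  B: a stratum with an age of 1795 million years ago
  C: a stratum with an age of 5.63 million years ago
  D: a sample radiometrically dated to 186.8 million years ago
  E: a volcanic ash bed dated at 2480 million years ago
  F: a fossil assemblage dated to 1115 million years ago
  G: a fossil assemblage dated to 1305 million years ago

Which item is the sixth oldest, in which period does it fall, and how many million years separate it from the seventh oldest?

Larger Ma means older, so oldest first: E 2480 > B 1795 > G 1305 > F 1115 > A 632 > D 186.8 > C 5.63.
Counting 6 along gives D (186.8 Ma); the excerpt puts that inside the Jurassic, 201.4–145 Ma.
Next in line is C (5.63 Ma), and 186.8 − 5.63 = 181.17 Myr.

D, in the Jurassic; 181.17 million years to C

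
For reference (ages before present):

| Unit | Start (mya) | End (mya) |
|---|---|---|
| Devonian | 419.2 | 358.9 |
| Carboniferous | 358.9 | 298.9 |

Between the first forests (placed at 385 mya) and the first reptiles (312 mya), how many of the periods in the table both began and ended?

0

The older date is 385 Ma and the younger is 312 Ma.
No period both begins after 385 Ma and ends before 312 Ma, so the count is 0.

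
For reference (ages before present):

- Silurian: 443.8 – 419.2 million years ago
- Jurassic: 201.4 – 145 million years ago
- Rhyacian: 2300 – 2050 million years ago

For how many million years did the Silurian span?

24.6 million years

443.8 − 419.2 = 24.6 million years.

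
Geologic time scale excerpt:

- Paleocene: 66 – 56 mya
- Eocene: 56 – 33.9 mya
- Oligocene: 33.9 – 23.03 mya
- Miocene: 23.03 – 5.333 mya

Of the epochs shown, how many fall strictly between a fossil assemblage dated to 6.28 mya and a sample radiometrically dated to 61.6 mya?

The older date is 61.6 Ma and the younger is 6.28 Ma.
Epochs with start < 61.6 and end > 6.28 Ma: Eocene (56–33.9), Oligocene (33.9–23.03).
That is 2 complete epochs.

2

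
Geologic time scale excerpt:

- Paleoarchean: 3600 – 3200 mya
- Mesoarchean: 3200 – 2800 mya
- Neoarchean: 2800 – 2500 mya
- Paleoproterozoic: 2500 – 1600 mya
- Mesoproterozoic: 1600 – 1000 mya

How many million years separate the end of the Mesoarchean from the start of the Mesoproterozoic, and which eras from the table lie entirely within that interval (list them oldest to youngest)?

1200 million years; Neoarchean, Paleoproterozoic

End of Mesoarchean = 2800 Ma; start of Mesoproterozoic = 1600 Ma.
Gap = 2800 − 1600 = 1200 Myr.
Eras wholly inside 2800–1600 Ma: Neoarchean (2800–2500), Paleoproterozoic (2500–1600).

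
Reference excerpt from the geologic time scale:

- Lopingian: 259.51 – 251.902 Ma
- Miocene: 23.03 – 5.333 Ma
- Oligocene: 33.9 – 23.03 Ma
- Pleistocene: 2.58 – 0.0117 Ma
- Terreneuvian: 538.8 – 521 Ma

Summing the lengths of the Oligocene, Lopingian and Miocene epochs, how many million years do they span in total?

36.175 million years

Each duration: Oligocene = 10.87; Lopingian = 7.608; Miocene = 17.697.
Sum: 10.87 + 7.608 + 17.697 = 36.175 Myr.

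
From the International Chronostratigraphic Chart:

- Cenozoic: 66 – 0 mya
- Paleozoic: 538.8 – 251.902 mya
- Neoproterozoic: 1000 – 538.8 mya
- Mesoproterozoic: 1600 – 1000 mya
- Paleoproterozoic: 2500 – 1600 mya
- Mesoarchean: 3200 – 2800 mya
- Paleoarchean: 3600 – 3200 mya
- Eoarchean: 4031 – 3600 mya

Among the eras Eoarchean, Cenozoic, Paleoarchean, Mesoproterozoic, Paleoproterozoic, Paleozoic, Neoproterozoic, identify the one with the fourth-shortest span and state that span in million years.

Start − end for each: Eoarchean 4031 − 3600 = 431; Cenozoic 66 − 0 = 66; Paleoarchean 3600 − 3200 = 400; Mesoproterozoic 1600 − 1000 = 600; Paleoproterozoic 2500 − 1600 = 900; Paleozoic 538.8 − 251.902 = 286.898; Neoproterozoic 1000 − 538.8 = 461.2.
Ranking these from shortest: Cenozoic < Paleozoic < Paleoarchean < Eoarchean < Neoproterozoic < Mesoproterozoic < Paleoproterozoic.
Position 4 in that ranking is Eoarchean, which lasted 431 Myr.

Eoarchean, 431 million years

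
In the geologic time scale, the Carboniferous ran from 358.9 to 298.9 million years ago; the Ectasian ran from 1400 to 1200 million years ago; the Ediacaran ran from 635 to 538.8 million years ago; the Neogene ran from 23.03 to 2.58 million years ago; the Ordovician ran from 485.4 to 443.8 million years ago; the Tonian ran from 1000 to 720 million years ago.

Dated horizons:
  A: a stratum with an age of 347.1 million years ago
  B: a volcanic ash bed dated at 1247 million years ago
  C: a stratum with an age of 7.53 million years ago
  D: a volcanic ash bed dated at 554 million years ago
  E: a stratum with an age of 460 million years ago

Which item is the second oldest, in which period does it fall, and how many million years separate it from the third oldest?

D, in the Ediacaran; 94 million years to E

Larger Ma means older, so oldest first: B 1247 > D 554 > E 460 > A 347.1 > C 7.53.
Counting 2 along gives D (554 Ma); the excerpt puts that inside the Ediacaran, 635–538.8 Ma.
Next in line is E (460 Ma), and 554 − 460 = 94 Myr.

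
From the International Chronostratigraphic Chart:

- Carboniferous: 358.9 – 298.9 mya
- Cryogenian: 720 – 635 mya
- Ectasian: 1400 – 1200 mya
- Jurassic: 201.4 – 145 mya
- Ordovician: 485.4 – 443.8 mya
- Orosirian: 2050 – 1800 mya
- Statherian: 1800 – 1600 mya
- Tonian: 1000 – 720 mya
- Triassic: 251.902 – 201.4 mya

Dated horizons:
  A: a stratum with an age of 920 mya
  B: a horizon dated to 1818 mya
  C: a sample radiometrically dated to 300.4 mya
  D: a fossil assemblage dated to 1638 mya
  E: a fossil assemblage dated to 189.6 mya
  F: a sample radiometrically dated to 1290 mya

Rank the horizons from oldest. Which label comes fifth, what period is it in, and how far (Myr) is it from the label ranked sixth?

Sorted oldest-first by Ma: B (1818), D (1638), F (1290), A (920), C (300.4), E (189.6).
The fifth oldest is C at 300.4 Ma, which lies in 358.9–298.9 Ma: the Carboniferous.
The sixth oldest is E at 189.6 Ma; separation = |300.4 − 189.6| = 110.8 Myr.

C, in the Carboniferous; 110.8 million years to E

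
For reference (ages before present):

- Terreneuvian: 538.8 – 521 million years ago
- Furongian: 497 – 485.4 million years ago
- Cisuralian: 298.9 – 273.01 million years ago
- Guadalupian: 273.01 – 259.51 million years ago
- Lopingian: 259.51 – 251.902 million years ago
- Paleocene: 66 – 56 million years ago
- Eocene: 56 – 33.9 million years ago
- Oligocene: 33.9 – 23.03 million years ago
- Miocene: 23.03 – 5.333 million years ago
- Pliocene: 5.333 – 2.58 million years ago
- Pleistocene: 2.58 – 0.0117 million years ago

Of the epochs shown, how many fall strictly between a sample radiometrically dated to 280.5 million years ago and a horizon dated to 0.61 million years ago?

280.5 Ma sits inside the Cisuralian (298.9–273.01) and 0.61 Ma inside the Pleistocene (2.58–0.0117); neither of those is wholly between the two dates.
The listed epochs lying completely between them are Guadalupian, Lopingian, Paleocene, Eocene, Oligocene, Miocene, Pliocene — 7 in all.

7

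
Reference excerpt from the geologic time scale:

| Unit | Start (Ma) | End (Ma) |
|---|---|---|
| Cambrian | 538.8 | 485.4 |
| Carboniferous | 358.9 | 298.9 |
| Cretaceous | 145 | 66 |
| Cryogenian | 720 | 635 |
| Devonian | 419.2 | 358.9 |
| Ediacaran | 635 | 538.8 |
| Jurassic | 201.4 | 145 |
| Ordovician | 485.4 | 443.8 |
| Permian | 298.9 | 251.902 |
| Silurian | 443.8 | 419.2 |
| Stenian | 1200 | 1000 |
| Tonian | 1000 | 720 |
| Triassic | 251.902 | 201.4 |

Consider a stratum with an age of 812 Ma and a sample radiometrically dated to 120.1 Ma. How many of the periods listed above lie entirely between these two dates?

10

The older date is 812 Ma and the younger is 120.1 Ma.
Periods with start < 812 and end > 120.1 Ma: Cryogenian (720–635), Ediacaran (635–538.8), Cambrian (538.8–485.4), Ordovician (485.4–443.8), Silurian (443.8–419.2), Devonian (419.2–358.9), Carboniferous (358.9–298.9), Permian (298.9–251.902), Triassic (251.902–201.4), Jurassic (201.4–145).
That is 10 complete periods.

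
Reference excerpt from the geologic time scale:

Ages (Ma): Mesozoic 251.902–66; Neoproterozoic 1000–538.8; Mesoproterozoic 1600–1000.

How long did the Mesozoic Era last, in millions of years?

185.902 million years

251.902 − 66 = 185.902 million years.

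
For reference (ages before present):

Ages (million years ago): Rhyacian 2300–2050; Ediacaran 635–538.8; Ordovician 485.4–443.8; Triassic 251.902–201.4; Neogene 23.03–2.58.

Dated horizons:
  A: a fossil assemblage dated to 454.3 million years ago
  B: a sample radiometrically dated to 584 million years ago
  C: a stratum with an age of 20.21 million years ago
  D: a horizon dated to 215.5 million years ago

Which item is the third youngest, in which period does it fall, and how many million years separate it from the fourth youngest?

A, in the Ordovician; 129.7 million years to B

Sorted youngest-first by Ma: C (20.21), D (215.5), A (454.3), B (584).
The third youngest is A at 454.3 Ma, which lies in 485.4–443.8 Ma: the Ordovician.
The fourth youngest is B at 584 Ma; separation = |454.3 − 584| = 129.7 Myr.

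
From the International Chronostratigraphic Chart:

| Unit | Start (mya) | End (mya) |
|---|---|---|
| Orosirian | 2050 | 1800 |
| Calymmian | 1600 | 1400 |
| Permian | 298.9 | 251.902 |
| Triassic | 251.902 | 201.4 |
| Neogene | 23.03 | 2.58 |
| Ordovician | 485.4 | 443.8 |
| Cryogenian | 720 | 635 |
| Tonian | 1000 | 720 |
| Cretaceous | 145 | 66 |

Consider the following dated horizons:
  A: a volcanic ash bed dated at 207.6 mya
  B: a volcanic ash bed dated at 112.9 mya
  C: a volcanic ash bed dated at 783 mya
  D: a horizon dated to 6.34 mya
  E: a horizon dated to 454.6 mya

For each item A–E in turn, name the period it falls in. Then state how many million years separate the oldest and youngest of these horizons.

A — Triassic; B — Cretaceous; C — Tonian; D — Neogene; E — Ordovician; span 776.66 million years

Match each age against the start–end ranges in the excerpt: A = 207.6 Ma → Triassic (251.902–201.4); B = 112.9 Ma → Cretaceous (145–66); C = 783 Ma → Tonian (1000–720); D = 6.34 Ma → Neogene (23.03–2.58); E = 454.6 Ma → Ordovician (485.4–443.8).
The largest age is 783 Ma and the smallest is 6.34 Ma; their difference is 776.66 Myr.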